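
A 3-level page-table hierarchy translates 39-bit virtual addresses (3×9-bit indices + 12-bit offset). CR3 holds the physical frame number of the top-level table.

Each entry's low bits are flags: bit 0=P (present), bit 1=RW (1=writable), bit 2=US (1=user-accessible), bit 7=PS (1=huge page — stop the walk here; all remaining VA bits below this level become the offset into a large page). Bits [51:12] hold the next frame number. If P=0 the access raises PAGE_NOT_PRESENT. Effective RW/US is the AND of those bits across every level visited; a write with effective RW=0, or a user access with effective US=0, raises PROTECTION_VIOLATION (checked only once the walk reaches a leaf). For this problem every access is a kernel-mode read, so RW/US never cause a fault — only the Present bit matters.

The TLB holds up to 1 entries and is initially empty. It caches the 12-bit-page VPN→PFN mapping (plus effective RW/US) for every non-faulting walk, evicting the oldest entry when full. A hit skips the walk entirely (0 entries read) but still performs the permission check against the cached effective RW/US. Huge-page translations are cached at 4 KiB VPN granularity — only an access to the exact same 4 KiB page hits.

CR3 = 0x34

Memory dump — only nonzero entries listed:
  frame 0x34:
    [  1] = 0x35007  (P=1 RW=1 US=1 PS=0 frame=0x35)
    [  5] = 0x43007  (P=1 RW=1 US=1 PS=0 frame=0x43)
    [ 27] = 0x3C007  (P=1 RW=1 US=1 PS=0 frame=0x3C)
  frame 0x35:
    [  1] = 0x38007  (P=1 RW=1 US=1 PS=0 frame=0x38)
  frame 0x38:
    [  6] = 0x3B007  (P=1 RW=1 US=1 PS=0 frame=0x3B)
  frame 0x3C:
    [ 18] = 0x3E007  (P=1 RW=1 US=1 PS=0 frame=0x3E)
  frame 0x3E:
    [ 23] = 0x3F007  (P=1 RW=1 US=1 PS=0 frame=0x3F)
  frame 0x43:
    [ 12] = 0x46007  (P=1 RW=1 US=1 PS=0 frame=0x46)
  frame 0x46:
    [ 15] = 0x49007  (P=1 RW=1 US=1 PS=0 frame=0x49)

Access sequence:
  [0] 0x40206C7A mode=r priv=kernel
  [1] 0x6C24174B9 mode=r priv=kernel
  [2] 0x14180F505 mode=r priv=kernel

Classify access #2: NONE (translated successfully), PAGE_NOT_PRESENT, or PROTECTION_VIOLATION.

Per-access translation:
#0 VA=0x40206C7A (r,kernel):
  L0 @0x34[1] → 0x35007  P=1,RW=1,US=1,PS=0
  L1 @0x35[1] → 0x38007  P=1,RW=1,US=1,PS=0
  L2 @0x38[6] → 0x3B007  P=1,RW=1,US=1,PS=0
  ⇒ phys 0x3BC7A  [3 reads]
#1 VA=0x6C24174B9 (r,kernel):
  L0 @0x34[27] → 0x3C007  P=1,RW=1,US=1,PS=0
  L1 @0x3C[18] → 0x3E007  P=1,RW=1,US=1,PS=0
  L2 @0x3E[23] → 0x3F007  P=1,RW=1,US=1,PS=0
  ⇒ phys 0x3F4B9  [3 reads]
#2 VA=0x14180F505 (r,kernel):
  L0 @0x34[5] → 0x43007  P=1,RW=1,US=1,PS=0
  L1 @0x43[12] → 0x46007  P=1,RW=1,US=1,PS=0
  L2 @0x46[15] → 0x49007  P=1,RW=1,US=1,PS=0
  ⇒ phys 0x49505  [3 reads]

Access #2 fault: NONE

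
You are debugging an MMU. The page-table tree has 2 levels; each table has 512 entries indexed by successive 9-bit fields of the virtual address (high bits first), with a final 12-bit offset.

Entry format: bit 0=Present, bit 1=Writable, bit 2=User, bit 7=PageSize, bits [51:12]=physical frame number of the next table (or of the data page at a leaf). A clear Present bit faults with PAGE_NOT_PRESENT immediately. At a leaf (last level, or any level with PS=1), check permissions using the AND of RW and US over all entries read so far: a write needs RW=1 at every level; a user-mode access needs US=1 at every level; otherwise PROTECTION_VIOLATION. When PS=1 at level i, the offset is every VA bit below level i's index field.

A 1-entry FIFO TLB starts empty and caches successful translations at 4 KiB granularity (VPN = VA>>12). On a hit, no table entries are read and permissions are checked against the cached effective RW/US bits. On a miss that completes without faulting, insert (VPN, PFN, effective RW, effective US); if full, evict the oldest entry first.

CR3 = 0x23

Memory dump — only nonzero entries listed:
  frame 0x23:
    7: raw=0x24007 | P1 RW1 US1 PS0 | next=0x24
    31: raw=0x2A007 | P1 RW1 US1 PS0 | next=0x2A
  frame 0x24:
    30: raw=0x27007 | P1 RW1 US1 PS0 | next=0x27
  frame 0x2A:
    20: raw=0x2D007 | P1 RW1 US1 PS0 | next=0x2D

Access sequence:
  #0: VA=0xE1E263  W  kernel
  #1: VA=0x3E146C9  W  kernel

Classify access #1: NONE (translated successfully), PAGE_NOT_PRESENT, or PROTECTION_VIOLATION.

Walk each access:
#0 VA=0xE1E263 (w,kernel):
  L0: frame=0x23 idx=7 entry=0x24007 [P=1 RW=1 US=1 PS=0]
  L1: frame=0x24 idx=30 entry=0x27007 [P=1 RW=1 US=1 PS=0]
  ⇒ phys 0x27263  [2 reads]
#1 VA=0x3E146C9 (w,kernel):
  L0: frame=0x23 idx=31 entry=0x2A007 [P=1 RW=1 US=1 PS=0]
  L1: frame=0x2A idx=20 entry=0x2D007 [P=1 RW=1 US=1 PS=0]
  ⇒ phys 0x2D6C9  [2 reads]

Access #1 fault: NONE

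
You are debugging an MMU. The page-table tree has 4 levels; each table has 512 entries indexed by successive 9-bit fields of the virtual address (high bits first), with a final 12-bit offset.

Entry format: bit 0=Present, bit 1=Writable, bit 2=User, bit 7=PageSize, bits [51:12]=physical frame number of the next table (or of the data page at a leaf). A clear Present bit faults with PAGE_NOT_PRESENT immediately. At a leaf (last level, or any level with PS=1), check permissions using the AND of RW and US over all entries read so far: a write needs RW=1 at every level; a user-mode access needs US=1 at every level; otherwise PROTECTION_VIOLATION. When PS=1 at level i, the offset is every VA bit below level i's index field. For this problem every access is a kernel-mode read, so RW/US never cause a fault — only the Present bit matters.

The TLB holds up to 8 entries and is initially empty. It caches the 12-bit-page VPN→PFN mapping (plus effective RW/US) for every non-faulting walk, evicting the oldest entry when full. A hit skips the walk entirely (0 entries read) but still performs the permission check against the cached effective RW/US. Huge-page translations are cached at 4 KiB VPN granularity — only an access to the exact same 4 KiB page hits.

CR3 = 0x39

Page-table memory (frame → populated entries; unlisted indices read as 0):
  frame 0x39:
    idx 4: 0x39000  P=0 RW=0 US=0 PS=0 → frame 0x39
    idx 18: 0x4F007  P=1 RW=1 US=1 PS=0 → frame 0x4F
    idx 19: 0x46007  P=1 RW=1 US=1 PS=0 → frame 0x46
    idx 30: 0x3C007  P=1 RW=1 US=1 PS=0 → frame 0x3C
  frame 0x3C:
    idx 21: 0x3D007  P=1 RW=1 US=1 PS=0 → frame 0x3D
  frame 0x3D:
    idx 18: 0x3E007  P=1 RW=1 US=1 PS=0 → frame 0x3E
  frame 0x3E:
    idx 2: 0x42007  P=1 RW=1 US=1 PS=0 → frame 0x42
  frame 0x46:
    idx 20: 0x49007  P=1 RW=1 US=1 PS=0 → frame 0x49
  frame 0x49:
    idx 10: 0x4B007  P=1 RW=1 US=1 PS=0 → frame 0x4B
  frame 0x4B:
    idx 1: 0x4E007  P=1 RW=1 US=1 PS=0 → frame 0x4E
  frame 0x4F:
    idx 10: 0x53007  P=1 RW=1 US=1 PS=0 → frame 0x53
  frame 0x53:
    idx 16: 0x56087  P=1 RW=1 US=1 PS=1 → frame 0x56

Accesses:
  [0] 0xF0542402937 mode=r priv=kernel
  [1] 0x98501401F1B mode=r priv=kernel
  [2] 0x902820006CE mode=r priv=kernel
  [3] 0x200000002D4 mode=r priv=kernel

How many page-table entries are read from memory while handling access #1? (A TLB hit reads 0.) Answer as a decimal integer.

Trace:
#0 VA=0xF0542402937 (r,kernel):
  L0: frame=0x39 idx=30 entry=0x3C007 [P=1 RW=1 US=1 PS=0]
  L1: frame=0x3C idx=21 entry=0x3D007 [P=1 RW=1 US=1 PS=0]
  L2: frame=0x3D idx=18 entry=0x3E007 [P=1 RW=1 US=1 PS=0]
  L3: frame=0x3E idx=2 entry=0x42007 [P=1 RW=1 US=1 PS=0]
  ⇒ phys 0x42937  [4 reads]
#1 VA=0x98501401F1B (r,kernel):
  L0: frame=0x39 idx=19 entry=0x46007 [P=1 RW=1 US=1 PS=0]
  L1: frame=0x46 idx=20 entry=0x49007 [P=1 RW=1 US=1 PS=0]
  L2: frame=0x49 idx=10 entry=0x4B007 [P=1 RW=1 US=1 PS=0]
  L3: frame=0x4B idx=1 entry=0x4E007 [P=1 RW=1 US=1 PS=0]
  ⇒ phys 0x4EF1B  [4 reads]
#2 VA=0x902820006CE (r,kernel):
  L0: frame=0x39 idx=18 entry=0x4F007 [P=1 RW=1 US=1 PS=0]
  L1: frame=0x4F idx=10 entry=0x53007 [P=1 RW=1 US=1 PS=0]
  L2: frame=0x53 idx=16 entry=0x56087 [P=1 RW=1 US=1 PS=1]
  ⇒ phys 0x566CE (huge @L2)  [3 reads]
#3 VA=0x200000002D4 (r,kernel):
  L0: frame=0x39 idx=4 entry=0x39000 [P=0 RW=0 US=0 PS=0]
  ✗ PAGE_NOT_PRESENT  [1 reads]

Entries read for #1: 4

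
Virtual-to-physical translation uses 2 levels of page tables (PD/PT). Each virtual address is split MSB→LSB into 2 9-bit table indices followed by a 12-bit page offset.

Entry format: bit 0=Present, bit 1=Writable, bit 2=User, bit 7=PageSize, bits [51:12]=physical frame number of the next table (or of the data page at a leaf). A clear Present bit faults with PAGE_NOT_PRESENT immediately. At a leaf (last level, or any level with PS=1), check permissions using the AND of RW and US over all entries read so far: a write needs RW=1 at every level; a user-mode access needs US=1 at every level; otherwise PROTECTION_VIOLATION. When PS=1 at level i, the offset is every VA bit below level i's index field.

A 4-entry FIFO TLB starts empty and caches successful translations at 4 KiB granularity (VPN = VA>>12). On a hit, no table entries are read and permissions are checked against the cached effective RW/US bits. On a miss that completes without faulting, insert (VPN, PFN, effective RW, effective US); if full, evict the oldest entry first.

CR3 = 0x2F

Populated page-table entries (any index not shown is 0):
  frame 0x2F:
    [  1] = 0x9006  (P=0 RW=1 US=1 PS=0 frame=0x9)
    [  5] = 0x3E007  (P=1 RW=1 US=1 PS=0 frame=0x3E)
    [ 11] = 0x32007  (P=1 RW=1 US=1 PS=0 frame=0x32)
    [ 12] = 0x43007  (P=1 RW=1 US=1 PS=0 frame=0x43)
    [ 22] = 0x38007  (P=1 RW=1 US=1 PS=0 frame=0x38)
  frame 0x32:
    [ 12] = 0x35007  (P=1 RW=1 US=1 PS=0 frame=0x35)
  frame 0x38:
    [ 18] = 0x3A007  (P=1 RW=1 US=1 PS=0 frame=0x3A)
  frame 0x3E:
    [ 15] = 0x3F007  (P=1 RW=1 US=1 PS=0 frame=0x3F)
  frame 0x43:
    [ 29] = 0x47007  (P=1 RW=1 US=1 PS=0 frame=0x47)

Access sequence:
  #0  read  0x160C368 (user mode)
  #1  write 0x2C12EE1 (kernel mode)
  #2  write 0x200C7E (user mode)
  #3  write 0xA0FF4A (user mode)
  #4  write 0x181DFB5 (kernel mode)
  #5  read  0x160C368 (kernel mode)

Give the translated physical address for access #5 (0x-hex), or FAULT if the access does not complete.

Walk each access:
#0 VA=0x160C368 (r,user):
  lvl0: tbl 0x2F, slot 11 ⇒ 0x32007 (P1/RW1/US1/PS0)
  lvl1: tbl 0x32, slot 12 ⇒ 0x35007 (P1/RW1/US1/PS0)
  ⇒ phys 0x35368  [2 reads]
#1 VA=0x2C12EE1 (w,kernel):
  lvl0: tbl 0x2F, slot 22 ⇒ 0x38007 (P1/RW1/US1/PS0)
  lvl1: tbl 0x38, slot 18 ⇒ 0x3A007 (P1/RW1/US1/PS0)
  ⇒ phys 0x3AEE1  [2 reads]
#2 VA=0x200C7E (w,user):
  lvl0: tbl 0x2F, slot 1 ⇒ 0x9006 (P0/RW1/US1/PS0)
  ⇒ fault: PAGE_NOT_PRESENT  — 1 lookups
#3 VA=0xA0FF4A (w,user):
  lvl0: tbl 0x2F, slot 5 ⇒ 0x3E007 (P1/RW1/US1/PS0)
  lvl1: tbl 0x3E, slot 15 ⇒ 0x3F007 (P1/RW1/US1/PS0)
  ⇒ phys 0x3FF4A  [2 reads]
#4 VA=0x181DFB5 (w,kernel):
  lvl0: tbl 0x2F, slot 12 ⇒ 0x43007 (P1/RW1/US1/PS0)
  lvl1: tbl 0x43, slot 29 ⇒ 0x47007 (P1/RW1/US1/PS0)
  ⇒ phys 0x47FB5  [2 reads]
#5 VA=0x160C368 (r,kernel):
  TLB hit vpn=0x160C → PA=0x35368

Access #5 PA: 0x35368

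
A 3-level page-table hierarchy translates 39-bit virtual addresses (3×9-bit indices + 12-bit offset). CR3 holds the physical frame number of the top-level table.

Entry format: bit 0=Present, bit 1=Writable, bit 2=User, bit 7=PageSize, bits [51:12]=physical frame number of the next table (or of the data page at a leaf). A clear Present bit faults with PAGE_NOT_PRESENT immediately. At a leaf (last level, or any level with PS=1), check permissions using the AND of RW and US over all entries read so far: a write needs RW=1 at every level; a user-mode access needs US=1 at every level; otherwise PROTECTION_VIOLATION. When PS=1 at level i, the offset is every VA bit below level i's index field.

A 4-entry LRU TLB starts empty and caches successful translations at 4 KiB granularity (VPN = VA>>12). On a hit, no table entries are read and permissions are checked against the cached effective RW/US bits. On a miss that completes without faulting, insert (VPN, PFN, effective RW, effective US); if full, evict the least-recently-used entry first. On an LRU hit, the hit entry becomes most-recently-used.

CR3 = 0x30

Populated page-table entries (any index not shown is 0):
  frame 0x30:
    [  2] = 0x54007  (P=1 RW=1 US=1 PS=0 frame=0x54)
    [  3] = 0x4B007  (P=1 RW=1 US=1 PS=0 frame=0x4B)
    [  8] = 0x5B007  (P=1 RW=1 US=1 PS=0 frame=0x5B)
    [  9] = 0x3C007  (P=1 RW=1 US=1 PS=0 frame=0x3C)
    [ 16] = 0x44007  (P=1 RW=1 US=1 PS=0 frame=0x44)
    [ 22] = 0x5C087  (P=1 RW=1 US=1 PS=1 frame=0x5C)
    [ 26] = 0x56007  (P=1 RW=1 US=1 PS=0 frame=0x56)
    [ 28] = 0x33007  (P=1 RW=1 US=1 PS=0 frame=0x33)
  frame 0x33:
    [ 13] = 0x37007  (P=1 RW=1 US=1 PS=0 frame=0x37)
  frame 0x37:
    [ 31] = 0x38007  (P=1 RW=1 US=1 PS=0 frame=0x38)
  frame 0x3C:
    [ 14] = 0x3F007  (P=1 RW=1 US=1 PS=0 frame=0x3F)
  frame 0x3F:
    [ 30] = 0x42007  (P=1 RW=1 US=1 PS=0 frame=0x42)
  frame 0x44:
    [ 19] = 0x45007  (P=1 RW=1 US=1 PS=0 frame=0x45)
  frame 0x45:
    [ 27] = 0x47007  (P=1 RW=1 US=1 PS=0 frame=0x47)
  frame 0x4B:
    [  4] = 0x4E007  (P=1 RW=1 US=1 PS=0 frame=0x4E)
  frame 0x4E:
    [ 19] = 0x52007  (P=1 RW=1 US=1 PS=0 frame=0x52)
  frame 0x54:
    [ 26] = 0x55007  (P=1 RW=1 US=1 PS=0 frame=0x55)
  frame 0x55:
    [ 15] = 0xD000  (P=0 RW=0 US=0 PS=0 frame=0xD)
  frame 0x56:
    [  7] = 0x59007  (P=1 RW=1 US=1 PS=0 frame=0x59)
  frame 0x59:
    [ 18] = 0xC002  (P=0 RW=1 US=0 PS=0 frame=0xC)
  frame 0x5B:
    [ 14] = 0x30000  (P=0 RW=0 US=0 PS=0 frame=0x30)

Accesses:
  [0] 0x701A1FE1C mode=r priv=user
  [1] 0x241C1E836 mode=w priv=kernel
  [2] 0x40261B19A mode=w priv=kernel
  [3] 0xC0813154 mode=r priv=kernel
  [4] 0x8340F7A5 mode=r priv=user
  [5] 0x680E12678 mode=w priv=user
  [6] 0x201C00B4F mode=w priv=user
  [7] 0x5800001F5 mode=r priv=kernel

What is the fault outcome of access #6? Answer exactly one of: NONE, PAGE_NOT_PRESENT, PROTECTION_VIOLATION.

Per-access translation:
#0 VA=0x701A1FE1C (r,user):
  [0] read 0x30 idx=28: raw=0x33007 flags P=1 W=1 U=1 S=0
  [1] read 0x33 idx=13: raw=0x37007 flags P=1 W=1 U=1 S=0
  [2] read 0x37 idx=31: raw=0x38007 flags P=1 W=1 U=1 S=0
  → PA=0x38E1C  (3 entries read)
#1 VA=0x241C1E836 (w,kernel):
  [0] read 0x30 idx=9: raw=0x3C007 flags P=1 W=1 U=1 S=0
  [1] read 0x3C idx=14: raw=0x3F007 flags P=1 W=1 U=1 S=0
  [2] read 0x3F idx=30: raw=0x42007 flags P=1 W=1 U=1 S=0
  → PA=0x42836  (3 entries read)
#2 VA=0x40261B19A (w,kernel):
  [0] read 0x30 idx=16: raw=0x44007 flags P=1 W=1 U=1 S=0
  [1] read 0x44 idx=19: raw=0x45007 flags P=1 W=1 U=1 S=0
  [2] read 0x45 idx=27: raw=0x47007 flags P=1 W=1 U=1 S=0
  → PA=0x4719A  (3 entries read)
#3 VA=0xC0813154 (r,kernel):
  [0] read 0x30 idx=3: raw=0x4B007 flags P=1 W=1 U=1 S=0
  [1] read 0x4B idx=4: raw=0x4E007 flags P=1 W=1 U=1 S=0
  [2] read 0x4E idx=19: raw=0x52007 flags P=1 W=1 U=1 S=0
  → PA=0x52154  (3 entries read)
#4 VA=0x8340F7A5 (r,user):
  [0] read 0x30 idx=2: raw=0x54007 flags P=1 W=1 U=1 S=0
  [1] read 0x54 idx=26: raw=0x55007 flags P=1 W=1 U=1 S=0
  [2] read 0x55 idx=15: raw=0xD000 flags P=0 W=0 U=0 S=0
  ✗ PAGE_NOT_PRESENT  [3 reads]
#5 VA=0x680E12678 (w,user):
  [0] read 0x30 idx=26: raw=0x56007 flags P=1 W=1 U=1 S=0
  [1] read 0x56 idx=7: raw=0x59007 flags P=1 W=1 U=1 S=0
  [2] read 0x59 idx=18: raw=0xC002 flags P=0 W=1 U=0 S=0
  ✗ PAGE_NOT_PRESENT  [3 reads]
#6 VA=0x201C00B4F (w,user):
  [0] read 0x30 idx=8: raw=0x5B007 flags P=1 W=1 U=1 S=0
  [1] read 0x5B idx=14: raw=0x30000 flags P=0 W=0 U=0 S=0
  ✗ PAGE_NOT_PRESENT  [2 reads]
#7 VA=0x5800001F5 (r,kernel):
  [0] read 0x30 idx=22: raw=0x5C087 flags P=1 W=1 U=1 S=1
  → PA=0x5C1F5 (huge @L0)  (1 entries read)

Access #6 fault: PAGE_NOT_PRESENT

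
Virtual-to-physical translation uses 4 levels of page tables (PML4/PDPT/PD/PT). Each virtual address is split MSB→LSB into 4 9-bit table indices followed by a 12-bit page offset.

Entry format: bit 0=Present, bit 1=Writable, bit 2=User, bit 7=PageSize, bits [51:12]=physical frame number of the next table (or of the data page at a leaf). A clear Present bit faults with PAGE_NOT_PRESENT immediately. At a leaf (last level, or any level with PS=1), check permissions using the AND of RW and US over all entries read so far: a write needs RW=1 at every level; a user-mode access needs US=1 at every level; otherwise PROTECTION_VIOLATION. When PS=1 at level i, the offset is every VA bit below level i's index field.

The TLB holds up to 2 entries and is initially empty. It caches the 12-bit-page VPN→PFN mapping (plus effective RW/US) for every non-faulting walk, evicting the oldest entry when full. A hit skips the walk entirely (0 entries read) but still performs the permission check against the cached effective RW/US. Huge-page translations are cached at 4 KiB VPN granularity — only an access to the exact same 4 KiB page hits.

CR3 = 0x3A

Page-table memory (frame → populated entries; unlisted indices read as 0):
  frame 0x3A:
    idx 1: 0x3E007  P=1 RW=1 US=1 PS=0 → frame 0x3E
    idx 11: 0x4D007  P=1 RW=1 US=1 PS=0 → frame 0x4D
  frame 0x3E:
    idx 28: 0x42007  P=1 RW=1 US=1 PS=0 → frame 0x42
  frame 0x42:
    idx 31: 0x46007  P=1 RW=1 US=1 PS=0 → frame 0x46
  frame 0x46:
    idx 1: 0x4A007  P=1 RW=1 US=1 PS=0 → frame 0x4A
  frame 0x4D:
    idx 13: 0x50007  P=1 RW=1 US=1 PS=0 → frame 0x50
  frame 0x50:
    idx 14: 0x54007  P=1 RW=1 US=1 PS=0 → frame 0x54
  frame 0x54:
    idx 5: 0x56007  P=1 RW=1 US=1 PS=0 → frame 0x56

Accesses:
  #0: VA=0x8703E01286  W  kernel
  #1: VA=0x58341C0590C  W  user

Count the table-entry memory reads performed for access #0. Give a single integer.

Trace:
#0 VA=0x8703E01286 (w,kernel):
  L0 @0x3A[1] → 0x3E007  P=1,RW=1,US=1,PS=0
  L1 @0x3E[28] → 0x42007  P=1,RW=1,US=1,PS=0
  L2 @0x42[31] → 0x46007  P=1,RW=1,US=1,PS=0
  L3 @0x46[1] → 0x4A007  P=1,RW=1,US=1,PS=0
  ⇒ phys 0x4A286  [4 reads]
#1 VA=0x58341C0590C (w,user):
  L0 @0x3A[11] → 0x4D007  P=1,RW=1,US=1,PS=0
  L1 @0x4D[13] → 0x50007  P=1,RW=1,US=1,PS=0
  L2 @0x50[14] → 0x54007  P=1,RW=1,US=1,PS=0
  L3 @0x54[5] → 0x56007  P=1,RW=1,US=1,PS=0
  ⇒ phys 0x5690C  [4 reads]

Entries read for #0: 4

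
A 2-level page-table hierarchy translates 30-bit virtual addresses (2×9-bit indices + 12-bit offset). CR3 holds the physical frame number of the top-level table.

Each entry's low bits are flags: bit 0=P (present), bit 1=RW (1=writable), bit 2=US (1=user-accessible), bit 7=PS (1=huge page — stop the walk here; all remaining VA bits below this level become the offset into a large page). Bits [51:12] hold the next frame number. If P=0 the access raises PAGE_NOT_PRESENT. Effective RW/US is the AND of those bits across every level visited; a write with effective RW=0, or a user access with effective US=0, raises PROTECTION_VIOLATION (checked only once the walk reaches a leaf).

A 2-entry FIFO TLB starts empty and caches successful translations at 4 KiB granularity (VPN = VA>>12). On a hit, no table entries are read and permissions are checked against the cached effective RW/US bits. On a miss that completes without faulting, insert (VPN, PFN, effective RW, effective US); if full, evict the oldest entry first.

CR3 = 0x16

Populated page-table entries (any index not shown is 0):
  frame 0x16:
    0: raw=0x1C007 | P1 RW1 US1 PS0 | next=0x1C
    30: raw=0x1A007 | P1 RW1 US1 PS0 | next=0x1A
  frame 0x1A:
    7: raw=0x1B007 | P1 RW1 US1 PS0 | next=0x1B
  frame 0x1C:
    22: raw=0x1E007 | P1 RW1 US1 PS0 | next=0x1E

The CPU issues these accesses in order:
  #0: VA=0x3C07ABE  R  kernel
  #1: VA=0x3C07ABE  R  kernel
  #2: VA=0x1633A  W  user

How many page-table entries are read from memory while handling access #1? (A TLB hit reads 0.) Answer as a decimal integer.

Per-access translation:
#0 VA=0x3C07ABE (r,kernel):
  L0 @0x16[30] → 0x1A007  P=1,RW=1,US=1,PS=0
  L1 @0x1A[7] → 0x1B007  P=1,RW=1,US=1,PS=0
  ✓ 0x1BABE  — 2 lookups
#1 VA=0x3C07ABE (r,kernel):
  TLB hit vpn=0x3C07 → PA=0x1BABE
#2 VA=0x1633A (w,user):
  L0 @0x16[0] → 0x1C007  P=1,RW=1,US=1,PS=0
  L1 @0x1C[22] → 0x1E007  P=1,RW=1,US=1,PS=0
  ✓ 0x1E33A  — 2 lookups

Entries read for #1: 0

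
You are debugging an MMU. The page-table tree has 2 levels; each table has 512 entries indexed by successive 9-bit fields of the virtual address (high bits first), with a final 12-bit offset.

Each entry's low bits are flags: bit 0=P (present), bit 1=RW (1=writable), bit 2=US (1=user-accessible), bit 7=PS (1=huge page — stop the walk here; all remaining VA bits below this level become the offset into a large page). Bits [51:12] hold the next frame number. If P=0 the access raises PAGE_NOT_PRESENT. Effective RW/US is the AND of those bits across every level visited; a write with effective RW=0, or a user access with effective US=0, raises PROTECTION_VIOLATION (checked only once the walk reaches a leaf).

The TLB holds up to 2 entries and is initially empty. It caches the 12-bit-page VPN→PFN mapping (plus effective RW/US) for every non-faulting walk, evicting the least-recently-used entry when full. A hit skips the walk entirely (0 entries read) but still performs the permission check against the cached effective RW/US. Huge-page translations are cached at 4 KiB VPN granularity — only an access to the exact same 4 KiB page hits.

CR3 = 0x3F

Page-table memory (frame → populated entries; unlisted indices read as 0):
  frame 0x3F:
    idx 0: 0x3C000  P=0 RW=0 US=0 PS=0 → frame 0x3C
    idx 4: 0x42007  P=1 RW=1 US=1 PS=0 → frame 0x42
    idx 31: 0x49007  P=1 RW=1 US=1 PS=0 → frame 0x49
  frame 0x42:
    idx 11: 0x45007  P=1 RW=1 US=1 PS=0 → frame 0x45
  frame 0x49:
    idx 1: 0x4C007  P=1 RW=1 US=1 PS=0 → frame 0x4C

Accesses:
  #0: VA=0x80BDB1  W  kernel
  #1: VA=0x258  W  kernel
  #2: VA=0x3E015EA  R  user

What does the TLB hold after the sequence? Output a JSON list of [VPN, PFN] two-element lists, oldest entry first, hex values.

Trace:
#0 VA=0x80BDB1 (w,kernel):
  [0] read 0x3F idx=4: raw=0x42007 flags P=1 W=1 U=1 S=0
  [1] read 0x42 idx=11: raw=0x45007 flags P=1 W=1 U=1 S=0
  → PA=0x45DB1  (2 entries read)
#1 VA=0x258 (w,kernel):
  [0] read 0x3F idx=0: raw=0x3C000 flags P=0 W=0 U=0 S=0
  ✗ PAGE_NOT_PRESENT  [1 reads]
#2 VA=0x3E015EA (r,user):
  [0] read 0x3F idx=31: raw=0x49007 flags P=1 W=1 U=1 S=0
  [1] read 0x49 idx=1: raw=0x4C007 flags P=1 W=1 U=1 S=0
  → PA=0x4C5EA  (2 entries read)

TLB: [["0x80B", "0x45"], ["0x3E01", "0x4C"]]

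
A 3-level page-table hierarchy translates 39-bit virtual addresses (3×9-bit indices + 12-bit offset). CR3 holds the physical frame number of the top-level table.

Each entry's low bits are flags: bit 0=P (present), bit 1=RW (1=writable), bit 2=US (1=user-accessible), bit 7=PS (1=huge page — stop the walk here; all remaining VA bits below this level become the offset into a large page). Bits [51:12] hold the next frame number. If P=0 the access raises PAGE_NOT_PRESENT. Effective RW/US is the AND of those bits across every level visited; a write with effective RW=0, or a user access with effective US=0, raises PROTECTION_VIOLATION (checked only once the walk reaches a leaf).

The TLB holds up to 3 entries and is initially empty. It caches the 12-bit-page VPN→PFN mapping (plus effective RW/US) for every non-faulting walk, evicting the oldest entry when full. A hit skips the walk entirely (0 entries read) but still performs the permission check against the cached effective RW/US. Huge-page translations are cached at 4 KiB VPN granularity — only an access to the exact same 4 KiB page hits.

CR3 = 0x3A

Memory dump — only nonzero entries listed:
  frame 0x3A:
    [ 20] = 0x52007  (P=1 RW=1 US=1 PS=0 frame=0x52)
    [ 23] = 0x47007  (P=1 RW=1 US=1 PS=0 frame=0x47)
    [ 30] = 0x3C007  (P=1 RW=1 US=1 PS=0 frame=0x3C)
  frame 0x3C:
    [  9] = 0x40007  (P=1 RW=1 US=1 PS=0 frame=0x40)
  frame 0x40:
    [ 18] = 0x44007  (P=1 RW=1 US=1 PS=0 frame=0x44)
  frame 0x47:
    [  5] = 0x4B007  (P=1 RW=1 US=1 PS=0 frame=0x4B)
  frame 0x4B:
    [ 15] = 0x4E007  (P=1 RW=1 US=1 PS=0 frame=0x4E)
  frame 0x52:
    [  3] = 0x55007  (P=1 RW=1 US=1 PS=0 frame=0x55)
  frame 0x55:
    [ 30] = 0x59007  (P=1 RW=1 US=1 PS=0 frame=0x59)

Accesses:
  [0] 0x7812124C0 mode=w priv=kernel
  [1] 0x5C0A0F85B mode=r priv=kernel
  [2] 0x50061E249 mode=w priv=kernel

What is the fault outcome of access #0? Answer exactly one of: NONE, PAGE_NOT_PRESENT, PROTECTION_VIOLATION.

Per-access translation:
#0 VA=0x7812124C0 (w,kernel):
  [0] read 0x3A idx=30: raw=0x3C007 flags P=1 W=1 U=1 S=0
  [1] read 0x3C idx=9: raw=0x40007 flags P=1 W=1 U=1 S=0
  [2] read 0x40 idx=18: raw=0x44007 flags P=1 W=1 U=1 S=0
  → PA=0x444C0  (3 entries read)
#1 VA=0x5C0A0F85B (r,kernel):
  [0] read 0x3A idx=23: raw=0x47007 flags P=1 W=1 U=1 S=0
  [1] read 0x47 idx=5: raw=0x4B007 flags P=1 W=1 U=1 S=0
  [2] read 0x4B idx=15: raw=0x4E007 flags P=1 W=1 U=1 S=0
  → PA=0x4E85B  (3 entries read)
#2 VA=0x50061E249 (w,kernel):
  [0] read 0x3A idx=20: raw=0x52007 flags P=1 W=1 U=1 S=0
  [1] read 0x52 idx=3: raw=0x55007 flags P=1 W=1 U=1 S=0
  [2] read 0x55 idx=30: raw=0x59007 flags P=1 W=1 U=1 S=0
  → PA=0x59249  (3 entries read)

Access #0 fault: NONE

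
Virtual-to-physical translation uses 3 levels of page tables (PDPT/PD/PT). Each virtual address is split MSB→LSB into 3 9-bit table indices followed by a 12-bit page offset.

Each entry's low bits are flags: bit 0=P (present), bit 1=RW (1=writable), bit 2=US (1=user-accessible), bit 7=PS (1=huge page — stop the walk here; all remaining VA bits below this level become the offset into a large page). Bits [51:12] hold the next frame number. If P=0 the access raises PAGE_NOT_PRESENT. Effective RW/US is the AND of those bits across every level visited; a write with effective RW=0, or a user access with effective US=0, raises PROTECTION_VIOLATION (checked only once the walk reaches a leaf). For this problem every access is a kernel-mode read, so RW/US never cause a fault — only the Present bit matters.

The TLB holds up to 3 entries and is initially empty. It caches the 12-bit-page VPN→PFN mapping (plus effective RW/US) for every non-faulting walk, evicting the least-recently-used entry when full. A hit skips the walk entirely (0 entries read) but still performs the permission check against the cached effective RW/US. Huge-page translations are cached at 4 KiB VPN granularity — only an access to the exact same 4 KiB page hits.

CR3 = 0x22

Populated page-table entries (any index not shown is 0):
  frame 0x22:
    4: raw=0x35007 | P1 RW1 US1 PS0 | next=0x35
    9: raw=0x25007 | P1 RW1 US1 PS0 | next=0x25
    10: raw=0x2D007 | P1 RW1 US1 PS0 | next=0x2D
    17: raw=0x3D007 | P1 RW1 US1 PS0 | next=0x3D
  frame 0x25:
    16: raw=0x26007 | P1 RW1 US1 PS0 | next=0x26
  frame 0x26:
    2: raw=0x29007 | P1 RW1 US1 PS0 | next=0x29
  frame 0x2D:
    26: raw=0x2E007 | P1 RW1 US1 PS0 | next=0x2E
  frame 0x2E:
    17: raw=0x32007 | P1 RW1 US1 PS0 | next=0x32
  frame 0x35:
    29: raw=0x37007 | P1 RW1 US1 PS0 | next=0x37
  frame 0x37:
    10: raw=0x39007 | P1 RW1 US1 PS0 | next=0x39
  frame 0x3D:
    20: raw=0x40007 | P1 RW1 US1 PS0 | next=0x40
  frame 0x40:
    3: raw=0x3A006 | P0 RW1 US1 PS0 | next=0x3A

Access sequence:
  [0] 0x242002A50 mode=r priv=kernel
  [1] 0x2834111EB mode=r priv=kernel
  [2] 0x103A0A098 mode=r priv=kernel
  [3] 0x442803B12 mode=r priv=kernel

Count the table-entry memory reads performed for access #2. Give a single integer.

Walk each access:
#0 VA=0x242002A50 (r,kernel):
  L0 @0x22[9] → 0x25007  P=1,RW=1,US=1,PS=0
  L1 @0x25[16] → 0x26007  P=1,RW=1,US=1,PS=0
  L2 @0x26[2] → 0x29007  P=1,RW=1,US=1,PS=0
  → PA=0x29A50  (3 entries read)
#1 VA=0x2834111EB (r,kernel):
  L0 @0x22[10] → 0x2D007  P=1,RW=1,US=1,PS=0
  L1 @0x2D[26] → 0x2E007  P=1,RW=1,US=1,PS=0
  L2 @0x2E[17] → 0x32007  P=1,RW=1,US=1,PS=0
  → PA=0x321EB  (3 entries read)
#2 VA=0x103A0A098 (r,kernel):
  L0 @0x22[4] → 0x35007  P=1,RW=1,US=1,PS=0
  L1 @0x35[29] → 0x37007  P=1,RW=1,US=1,PS=0
  L2 @0x37[10] → 0x39007  P=1,RW=1,US=1,PS=0
  → PA=0x39098  (3 entries read)
#3 VA=0x442803B12 (r,kernel):
  L0 @0x22[17] → 0x3D007  P=1,RW=1,US=1,PS=0
  L1 @0x3D[20] → 0x40007  P=1,RW=1,US=1,PS=0
  L2 @0x40[3] → 0x3A006  P=0,RW=1,US=1,PS=0
  ✗ PAGE_NOT_PRESENT  [3 reads]

Entries read for #2: 3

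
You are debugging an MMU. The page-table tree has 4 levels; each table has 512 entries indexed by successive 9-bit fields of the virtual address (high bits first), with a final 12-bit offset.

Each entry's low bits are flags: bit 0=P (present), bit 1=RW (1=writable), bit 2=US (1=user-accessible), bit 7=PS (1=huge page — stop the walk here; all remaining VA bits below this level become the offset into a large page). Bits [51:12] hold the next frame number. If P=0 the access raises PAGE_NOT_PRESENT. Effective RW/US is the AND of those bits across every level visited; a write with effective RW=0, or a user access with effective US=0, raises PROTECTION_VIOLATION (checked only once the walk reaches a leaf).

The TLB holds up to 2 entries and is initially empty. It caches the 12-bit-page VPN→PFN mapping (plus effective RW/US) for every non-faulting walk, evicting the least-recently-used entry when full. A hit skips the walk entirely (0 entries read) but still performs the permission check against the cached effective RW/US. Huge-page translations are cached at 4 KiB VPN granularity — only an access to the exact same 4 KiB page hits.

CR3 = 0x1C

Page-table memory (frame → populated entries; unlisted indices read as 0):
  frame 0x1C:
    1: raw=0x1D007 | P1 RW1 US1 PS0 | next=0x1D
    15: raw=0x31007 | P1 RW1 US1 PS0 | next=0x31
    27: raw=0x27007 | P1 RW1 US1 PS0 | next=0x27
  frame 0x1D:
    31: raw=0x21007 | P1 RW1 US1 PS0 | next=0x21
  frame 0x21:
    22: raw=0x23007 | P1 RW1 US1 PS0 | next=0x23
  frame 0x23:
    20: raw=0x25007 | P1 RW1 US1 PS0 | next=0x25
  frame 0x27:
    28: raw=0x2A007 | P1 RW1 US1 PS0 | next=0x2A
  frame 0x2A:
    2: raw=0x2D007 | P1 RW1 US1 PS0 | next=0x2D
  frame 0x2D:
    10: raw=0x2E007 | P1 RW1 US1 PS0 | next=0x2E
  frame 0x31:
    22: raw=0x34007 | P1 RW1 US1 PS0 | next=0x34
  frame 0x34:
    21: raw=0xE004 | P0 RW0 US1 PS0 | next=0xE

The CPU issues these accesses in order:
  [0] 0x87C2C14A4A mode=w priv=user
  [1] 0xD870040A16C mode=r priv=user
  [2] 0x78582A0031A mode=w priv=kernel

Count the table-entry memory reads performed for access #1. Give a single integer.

Walk each access:
#0 VA=0x87C2C14A4A (w,user):
  L0: frame=0x1C idx=1 entry=0x1D007 [P=1 RW=1 US=1 PS=0]
  L1: frame=0x1D idx=31 entry=0x21007 [P=1 RW=1 US=1 PS=0]
  L2: frame=0x21 idx=22 entry=0x23007 [P=1 RW=1 US=1 PS=0]
  L3: frame=0x23 idx=20 entry=0x25007 [P=1 RW=1 US=1 PS=0]
  → PA=0x25A4A  (4 entries read)
#1 VA=0xD870040A16C (r,user):
  L0: frame=0x1C idx=27 entry=0x27007 [P=1 RW=1 US=1 PS=0]
  L1: frame=0x27 idx=28 entry=0x2A007 [P=1 RW=1 US=1 PS=0]
  L2: frame=0x2A idx=2 entry=0x2D007 [P=1 RW=1 US=1 PS=0]
  L3: frame=0x2D idx=10 entry=0x2E007 [P=1 RW=1 US=1 PS=0]
  → PA=0x2E16C  (4 entries read)
#2 VA=0x78582A0031A (w,kernel):
  L0: frame=0x1C idx=15 entry=0x31007 [P=1 RW=1 US=1 PS=0]
  L1: frame=0x31 idx=22 entry=0x34007 [P=1 RW=1 US=1 PS=0]
  L2: frame=0x34 idx=21 entry=0xE004 [P=0 RW=0 US=1 PS=0]
  → PAGE_NOT_PRESENT  (3 entries read)

Entries read for #1: 4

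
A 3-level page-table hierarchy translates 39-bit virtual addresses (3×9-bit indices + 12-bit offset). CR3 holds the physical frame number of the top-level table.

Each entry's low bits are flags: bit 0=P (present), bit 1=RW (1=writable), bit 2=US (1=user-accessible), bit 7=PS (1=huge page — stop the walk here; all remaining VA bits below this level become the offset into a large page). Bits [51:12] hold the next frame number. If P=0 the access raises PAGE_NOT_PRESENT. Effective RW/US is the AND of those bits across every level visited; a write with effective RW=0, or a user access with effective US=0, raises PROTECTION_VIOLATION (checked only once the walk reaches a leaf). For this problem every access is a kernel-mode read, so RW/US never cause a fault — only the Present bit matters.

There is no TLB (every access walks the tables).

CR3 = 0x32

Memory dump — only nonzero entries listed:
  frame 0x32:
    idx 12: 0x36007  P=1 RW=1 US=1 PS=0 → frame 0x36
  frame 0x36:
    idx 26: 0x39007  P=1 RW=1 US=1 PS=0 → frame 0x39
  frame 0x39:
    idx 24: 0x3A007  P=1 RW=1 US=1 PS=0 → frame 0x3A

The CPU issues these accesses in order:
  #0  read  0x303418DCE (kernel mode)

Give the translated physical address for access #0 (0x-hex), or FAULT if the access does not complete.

Per-access translation:
#0 VA=0x303418DCE (r,kernel):
  lvl0: tbl 0x32, slot 12 ⇒ 0x36007 (P1/RW1/US1/PS0)
  lvl1: tbl 0x36, slot 26 ⇒ 0x39007 (P1/RW1/US1/PS0)
  lvl2: tbl 0x39, slot 24 ⇒ 0x3A007 (P1/RW1/US1/PS0)
  → PA=0x3ADCE  (3 entries read)

Access #0 PA: 0x3ADCE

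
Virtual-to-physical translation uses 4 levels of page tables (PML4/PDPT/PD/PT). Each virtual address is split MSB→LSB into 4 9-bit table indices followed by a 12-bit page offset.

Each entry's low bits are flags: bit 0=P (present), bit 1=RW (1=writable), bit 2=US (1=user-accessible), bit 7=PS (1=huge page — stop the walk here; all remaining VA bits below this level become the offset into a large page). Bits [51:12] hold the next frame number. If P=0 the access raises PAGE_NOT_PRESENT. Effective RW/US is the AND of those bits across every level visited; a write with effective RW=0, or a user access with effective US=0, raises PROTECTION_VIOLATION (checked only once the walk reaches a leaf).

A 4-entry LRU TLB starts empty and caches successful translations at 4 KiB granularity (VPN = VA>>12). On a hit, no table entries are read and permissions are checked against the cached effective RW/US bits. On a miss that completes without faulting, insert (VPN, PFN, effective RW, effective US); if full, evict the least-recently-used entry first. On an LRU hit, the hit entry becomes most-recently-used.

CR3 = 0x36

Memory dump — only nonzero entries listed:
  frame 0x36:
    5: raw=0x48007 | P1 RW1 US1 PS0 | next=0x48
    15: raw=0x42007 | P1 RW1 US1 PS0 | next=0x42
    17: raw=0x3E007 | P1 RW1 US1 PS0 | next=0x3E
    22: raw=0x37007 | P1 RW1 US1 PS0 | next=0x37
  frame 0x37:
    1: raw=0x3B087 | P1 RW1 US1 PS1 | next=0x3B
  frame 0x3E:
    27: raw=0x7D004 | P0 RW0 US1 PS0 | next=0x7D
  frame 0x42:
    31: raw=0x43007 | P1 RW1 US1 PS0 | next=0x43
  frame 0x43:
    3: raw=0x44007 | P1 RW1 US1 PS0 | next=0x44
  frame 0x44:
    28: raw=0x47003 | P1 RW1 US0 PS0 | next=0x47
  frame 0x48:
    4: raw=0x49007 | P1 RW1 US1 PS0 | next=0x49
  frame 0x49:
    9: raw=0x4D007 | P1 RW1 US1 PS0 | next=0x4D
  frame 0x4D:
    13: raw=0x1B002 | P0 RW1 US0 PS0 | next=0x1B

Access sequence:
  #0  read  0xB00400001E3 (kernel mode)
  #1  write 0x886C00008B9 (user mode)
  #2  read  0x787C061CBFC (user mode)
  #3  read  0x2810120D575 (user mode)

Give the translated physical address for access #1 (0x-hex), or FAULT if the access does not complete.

Trace:
#0 VA=0xB00400001E3 (r,kernel):
  [0] read 0x36 idx=22: raw=0x37007 flags P=1 W=1 U=1 S=0
  [1] read 0x37 idx=1: raw=0x3B087 flags P=1 W=1 U=1 S=1
  ⇒ phys 0x3B1E3 (huge @L1)  [2 reads]
#1 VA=0x886C00008B9 (w,user):
  [0] read 0x36 idx=17: raw=0x3E007 flags P=1 W=1 U=1 S=0
  [1] read 0x3E idx=27: raw=0x7D004 flags P=0 W=0 U=1 S=0
  ⇒ fault: PAGE_NOT_PRESENT  — 2 lookups
#2 VA=0x787C061CBFC (r,user):
  [0] read 0x36 idx=15: raw=0x42007 flags P=1 W=1 U=1 S=0
  [1] read 0x42 idx=31: raw=0x43007 flags P=1 W=1 U=1 S=0
  [2] read 0x43 idx=3: raw=0x44007 flags P=1 W=1 U=1 S=0
  [3] read 0x44 idx=28: raw=0x47003 flags P=1 W=1 U=0 S=0
  ⇒ fault: PROTECTION_VIOLATION  — 4 lookups
#3 VA=0x2810120D575 (r,user):
  [0] read 0x36 idx=5: raw=0x48007 flags P=1 W=1 U=1 S=0
  [1] read 0x48 idx=4: raw=0x49007 flags P=1 W=1 U=1 S=0
  [2] read 0x49 idx=9: raw=0x4D007 flags P=1 W=1 U=1 S=0
  [3] read 0x4D idx=13: raw=0x1B002 flags P=0 W=1 U=0 S=0
  ⇒ fault: PAGE_NOT_PRESENT  — 4 lookups

Access #1 PA: FAULT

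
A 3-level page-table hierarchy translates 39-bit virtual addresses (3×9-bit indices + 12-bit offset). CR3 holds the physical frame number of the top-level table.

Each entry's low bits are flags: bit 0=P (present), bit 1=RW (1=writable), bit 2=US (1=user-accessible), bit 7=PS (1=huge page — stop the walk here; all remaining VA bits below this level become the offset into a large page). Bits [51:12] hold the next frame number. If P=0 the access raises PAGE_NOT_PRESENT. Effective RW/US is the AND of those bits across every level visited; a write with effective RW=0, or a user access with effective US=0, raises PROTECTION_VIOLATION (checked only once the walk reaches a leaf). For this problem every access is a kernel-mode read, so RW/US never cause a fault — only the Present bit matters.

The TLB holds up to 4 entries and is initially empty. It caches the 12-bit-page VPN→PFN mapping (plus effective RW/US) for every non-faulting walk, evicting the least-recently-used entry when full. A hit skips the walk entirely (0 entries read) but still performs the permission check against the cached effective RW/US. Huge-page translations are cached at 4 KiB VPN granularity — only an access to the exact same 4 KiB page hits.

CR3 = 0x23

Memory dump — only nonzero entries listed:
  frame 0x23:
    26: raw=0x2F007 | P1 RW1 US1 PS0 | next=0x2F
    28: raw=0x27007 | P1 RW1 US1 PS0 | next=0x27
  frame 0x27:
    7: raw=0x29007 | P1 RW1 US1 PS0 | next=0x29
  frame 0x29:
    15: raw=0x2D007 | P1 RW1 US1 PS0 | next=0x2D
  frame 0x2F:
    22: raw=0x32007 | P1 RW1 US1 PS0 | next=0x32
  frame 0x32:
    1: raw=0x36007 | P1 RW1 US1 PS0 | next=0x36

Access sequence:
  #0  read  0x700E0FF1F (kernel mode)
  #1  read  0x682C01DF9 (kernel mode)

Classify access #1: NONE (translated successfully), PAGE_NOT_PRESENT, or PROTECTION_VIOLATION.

Walk each access:
#0 VA=0x700E0FF1F (r,kernel):
  lvl0: tbl 0x23, slot 28 ⇒ 0x27007 (P1/RW1/US1/PS0)
  lvl1: tbl 0x27, slot 7 ⇒ 0x29007 (P1/RW1/US1/PS0)
  lvl2: tbl 0x29, slot 15 ⇒ 0x2D007 (P1/RW1/US1/PS0)
  ⇒ phys 0x2DF1F  [3 reads]
#1 VA=0x682C01DF9 (r,kernel):
  lvl0: tbl 0x23, slot 26 ⇒ 0x2F007 (P1/RW1/US1/PS0)
  lvl1: tbl 0x2F, slot 22 ⇒ 0x32007 (P1/RW1/US1/PS0)
  lvl2: tbl 0x32, slot 1 ⇒ 0x36007 (P1/RW1/US1/PS0)
  ⇒ phys 0x36DF9  [3 reads]

Access #1 fault: NONE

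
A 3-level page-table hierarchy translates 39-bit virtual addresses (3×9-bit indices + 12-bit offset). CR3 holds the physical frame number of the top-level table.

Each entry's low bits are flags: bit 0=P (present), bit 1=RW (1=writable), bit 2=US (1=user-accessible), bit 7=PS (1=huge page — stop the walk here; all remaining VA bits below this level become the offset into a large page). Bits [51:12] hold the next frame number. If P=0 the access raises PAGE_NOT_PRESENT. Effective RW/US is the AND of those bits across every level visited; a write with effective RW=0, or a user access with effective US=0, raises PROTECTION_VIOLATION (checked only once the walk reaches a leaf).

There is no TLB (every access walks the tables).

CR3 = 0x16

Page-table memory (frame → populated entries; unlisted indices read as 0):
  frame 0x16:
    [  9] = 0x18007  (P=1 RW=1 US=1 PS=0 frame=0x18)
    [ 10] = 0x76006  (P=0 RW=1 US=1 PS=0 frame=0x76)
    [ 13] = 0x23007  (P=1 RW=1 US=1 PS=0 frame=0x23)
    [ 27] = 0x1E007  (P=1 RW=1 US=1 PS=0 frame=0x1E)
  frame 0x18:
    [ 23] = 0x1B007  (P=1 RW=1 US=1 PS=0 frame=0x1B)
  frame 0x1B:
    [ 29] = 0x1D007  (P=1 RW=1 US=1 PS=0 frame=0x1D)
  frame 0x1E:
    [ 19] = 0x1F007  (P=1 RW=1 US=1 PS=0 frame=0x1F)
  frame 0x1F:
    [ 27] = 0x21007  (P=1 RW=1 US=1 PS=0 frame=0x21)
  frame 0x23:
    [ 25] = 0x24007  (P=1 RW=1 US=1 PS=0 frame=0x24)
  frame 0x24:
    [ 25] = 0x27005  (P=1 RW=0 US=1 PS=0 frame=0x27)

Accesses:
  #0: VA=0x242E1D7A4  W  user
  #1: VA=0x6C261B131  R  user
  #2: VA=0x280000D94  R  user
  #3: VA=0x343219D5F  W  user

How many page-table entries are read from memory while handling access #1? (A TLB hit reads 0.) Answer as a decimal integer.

Per-access translation:
#0 VA=0x242E1D7A4 (w,user):
  L0 @0x16[9] → 0x18007  P=1,RW=1,US=1,PS=0
  L1 @0x18[23] → 0x1B007  P=1,RW=1,US=1,PS=0
  L2 @0x1B[29] → 0x1D007  P=1,RW=1,US=1,PS=0
  → PA=0x1D7A4  (3 entries read)
#1 VA=0x6C261B131 (r,user):
  L0 @0x16[27] → 0x1E007  P=1,RW=1,US=1,PS=0
  L1 @0x1E[19] → 0x1F007  P=1,RW=1,US=1,PS=0
  L2 @0x1F[27] → 0x21007  P=1,RW=1,US=1,PS=0
  → PA=0x21131  (3 entries read)
#2 VA=0x280000D94 (r,user):
  L0 @0x16[10] → 0x76006  P=0,RW=1,US=1,PS=0
  → PAGE_NOT_PRESENT  (1 entries read)
#3 VA=0x343219D5F (w,user):
  L0 @0x16[13] → 0x23007  P=1,RW=1,US=1,PS=0
  L1 @0x23[25] → 0x24007  P=1,RW=1,US=1,PS=0
  L2 @0x24[25] → 0x27005  P=1,RW=0,US=1,PS=0
  → PROTECTION_VIOLATION  (3 entries read)

Entries read for #1: 3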